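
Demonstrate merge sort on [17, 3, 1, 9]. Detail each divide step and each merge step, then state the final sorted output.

Merge sort trace:

Split: [17, 3, 1, 9] -> [17, 3] and [1, 9]
  Split: [17, 3] -> [17] and [3]
  Merge: [17] + [3] -> [3, 17]
  Split: [1, 9] -> [1] and [9]
  Merge: [1] + [9] -> [1, 9]
Merge: [3, 17] + [1, 9] -> [1, 3, 9, 17]

Final sorted array: [1, 3, 9, 17]

The merge sort proceeds by recursively splitting the array and merging sorted halves.
After all merges, the sorted array is [1, 3, 9, 17].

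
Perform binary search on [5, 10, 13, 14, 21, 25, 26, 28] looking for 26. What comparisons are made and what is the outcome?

Binary search for 26 in [5, 10, 13, 14, 21, 25, 26, 28]:

lo=0, hi=7, mid=3, arr[mid]=14 -> 14 < 26, search right half
lo=4, hi=7, mid=5, arr[mid]=25 -> 25 < 26, search right half
lo=6, hi=7, mid=6, arr[mid]=26 -> Found target at index 6!

Binary search finds 26 at index 6 after 3 comparisons. The search repeatedly halves the search space by comparing with the middle element.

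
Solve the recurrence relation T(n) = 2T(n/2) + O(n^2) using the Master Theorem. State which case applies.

Master Theorem for T(n) = 2T(n/2) + O(n^2):

a = 2, b = 2, c = 2
log_b(a) = log_2(2) = 1.0000

Case 3: c = 2 > log_2(2) = 1.0000
T(n) = O(n^2) = O(n^2)

For T(n) = 2T(n/2) + O(n^2): log_2(2) = 1.0000. This is Case 3 of the Master Theorem (c > log_b(a), work dominated by root), giving O(n^2).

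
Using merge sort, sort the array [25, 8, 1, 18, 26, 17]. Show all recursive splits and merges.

Merge sort trace:

Split: [25, 8, 1, 18, 26, 17] -> [25, 8, 1] and [18, 26, 17]
  Split: [25, 8, 1] -> [25] and [8, 1]
    Split: [8, 1] -> [8] and [1]
    Merge: [8] + [1] -> [1, 8]
  Merge: [25] + [1, 8] -> [1, 8, 25]
  Split: [18, 26, 17] -> [18] and [26, 17]
    Split: [26, 17] -> [26] and [17]
    Merge: [26] + [17] -> [17, 26]
  Merge: [18] + [17, 26] -> [17, 18, 26]
Merge: [1, 8, 25] + [17, 18, 26] -> [1, 8, 17, 18, 25, 26]

Final sorted array: [1, 8, 17, 18, 25, 26]

The merge sort proceeds by recursively splitting the array and merging sorted halves.
After all merges, the sorted array is [1, 8, 17, 18, 25, 26].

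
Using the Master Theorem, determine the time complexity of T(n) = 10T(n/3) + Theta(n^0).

Master Theorem for T(n) = 10T(n/3) + O(n^0):

a = 10, b = 3, c = 0
log_b(a) = log_3(10) = 2.0959

Case 1: c = 0 < log_3(10) = 2.0959
T(n) = O(n^(log_3 10))

For T(n) = 10T(n/3) + O(n^0): log_3(10) = 2.0959. This is Case 1 of the Master Theorem (c < log_b(a), work dominated by leaves), giving O(n^(log_3 10)).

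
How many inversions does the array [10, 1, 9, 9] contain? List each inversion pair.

Finding inversions in [10, 1, 9, 9]:

(0, 1): arr[0]=10 > arr[1]=1
(0, 2): arr[0]=10 > arr[2]=9
(0, 3): arr[0]=10 > arr[3]=9

Total inversions: 3

The array has 3 inversion(s): (0,1), (0,2), (0,3). Each pair (i,j) satisfies i < j and arr[i] > arr[j].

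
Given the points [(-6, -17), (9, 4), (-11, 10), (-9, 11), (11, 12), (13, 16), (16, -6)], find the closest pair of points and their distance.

Computing all pairwise distances among 7 points:

d((-6, -17), (9, 4)) = 25.807
d((-6, -17), (-11, 10)) = 27.4591
d((-6, -17), (-9, 11)) = 28.1603
d((-6, -17), (11, 12)) = 33.6155
d((-6, -17), (13, 16)) = 38.0789
d((-6, -17), (16, -6)) = 24.5967
d((9, 4), (-11, 10)) = 20.8806
d((9, 4), (-9, 11)) = 19.3132
d((9, 4), (11, 12)) = 8.2462
d((9, 4), (13, 16)) = 12.6491
d((9, 4), (16, -6)) = 12.2066
d((-11, 10), (-9, 11)) = 2.2361 <-- minimum
d((-11, 10), (11, 12)) = 22.0907
d((-11, 10), (13, 16)) = 24.7386
d((-11, 10), (16, -6)) = 31.3847
d((-9, 11), (11, 12)) = 20.025
d((-9, 11), (13, 16)) = 22.561
d((-9, 11), (16, -6)) = 30.2324
d((11, 12), (13, 16)) = 4.4721
d((11, 12), (16, -6)) = 18.6815
d((13, 16), (16, -6)) = 22.2036

Closest pair: (-11, 10) and (-9, 11) with distance 2.2361

The closest pair is (-11, 10) and (-9, 11) with Euclidean distance 2.2361. For 7 points, brute-force pairwise comparison is shown above. For large n, the divide-and-conquer algorithm (sort by x, recurse on halves, check the dividing strip) achieves O(n log n).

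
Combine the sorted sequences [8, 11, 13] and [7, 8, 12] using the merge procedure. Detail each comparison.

Merging process:

Compare 8 vs 7: take 7 from right. Merged: [7]
Compare 8 vs 8: take 8 from left. Merged: [7, 8]
Compare 11 vs 8: take 8 from right. Merged: [7, 8, 8]
Compare 11 vs 12: take 11 from left. Merged: [7, 8, 8, 11]
Compare 13 vs 12: take 12 from right. Merged: [7, 8, 8, 11, 12]
Append remaining from left: [13]. Merged: [7, 8, 8, 11, 12, 13]

Final merged array: [7, 8, 8, 11, 12, 13]
Total comparisons: 5

The merged array is [7, 8, 8, 11, 12, 13], requiring 5 comparisons. The merge step runs in O(n) time where n is the total number of elements.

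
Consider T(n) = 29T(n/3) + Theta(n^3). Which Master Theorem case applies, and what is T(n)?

Master Theorem for T(n) = 29T(n/3) + O(n^3):

a = 29, b = 3, c = 3
log_b(a) = log_3(29) = 3.0650

Case 1: c = 3 < log_3(29) = 3.0650
T(n) = O(n^(log_3 29))

For T(n) = 29T(n/3) + O(n^3): log_3(29) = 3.0650. This is Case 1 of the Master Theorem (c < log_b(a), work dominated by leaves), giving O(n^(log_3 29)).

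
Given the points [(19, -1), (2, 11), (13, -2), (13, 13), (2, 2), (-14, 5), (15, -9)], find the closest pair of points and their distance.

Computing all pairwise distances among 7 points:

d((19, -1), (2, 11)) = 20.8087
d((19, -1), (13, -2)) = 6.0828 <-- minimum
d((19, -1), (13, 13)) = 15.2315
d((19, -1), (2, 2)) = 17.2627
d((19, -1), (-14, 5)) = 33.541
d((19, -1), (15, -9)) = 8.9443
d((2, 11), (13, -2)) = 17.0294
d((2, 11), (13, 13)) = 11.1803
d((2, 11), (2, 2)) = 9.0
d((2, 11), (-14, 5)) = 17.088
d((2, 11), (15, -9)) = 23.8537
d((13, -2), (13, 13)) = 15.0
d((13, -2), (2, 2)) = 11.7047
d((13, -2), (-14, 5)) = 27.8927
d((13, -2), (15, -9)) = 7.2801
d((13, 13), (2, 2)) = 15.5563
d((13, 13), (-14, 5)) = 28.1603
d((13, 13), (15, -9)) = 22.0907
d((2, 2), (-14, 5)) = 16.2788
d((2, 2), (15, -9)) = 17.0294
d((-14, 5), (15, -9)) = 32.2025

Closest pair: (19, -1) and (13, -2) with distance 6.0828

The closest pair is (19, -1) and (13, -2) with Euclidean distance 6.0828. For 7 points, brute-force pairwise comparison is shown above. For large n, the divide-and-conquer algorithm (sort by x, recurse on halves, check the dividing strip) achieves O(n log n).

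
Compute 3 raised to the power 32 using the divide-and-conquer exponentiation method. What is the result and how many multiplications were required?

Computing 3^32 by squaring (build up from 3^1; each line after the first costs one multiplication):

3^1 = 3
3^2 = (3^1)^2 = 3^2 = 9
3^4 = (3^2)^2 = 9^2 = 81
3^8 = (3^4)^2 = 81^2 = 6561
3^16 = (3^8)^2 = 6561^2 = 43046721
3^32 = (3^16)^2 = 43046721^2 = 1853020188851841

Result: 1853020188851841
Multiplications needed: 5 (5 lines after 3^1)

3^32 = 1853020188851841. Using exponentiation by squaring, this requires 5 multiplications. The key idea: if the exponent is even, square the half-power; if odd, multiply by the base once.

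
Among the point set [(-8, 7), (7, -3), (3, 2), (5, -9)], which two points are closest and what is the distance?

Computing all pairwise distances among 4 points:

d((-8, 7), (7, -3)) = 18.0278
d((-8, 7), (3, 2)) = 12.083
d((-8, 7), (5, -9)) = 20.6155
d((7, -3), (3, 2)) = 6.4031
d((7, -3), (5, -9)) = 6.3246 <-- minimum
d((3, 2), (5, -9)) = 11.1803

Closest pair: (7, -3) and (5, -9) with distance 6.3246

The closest pair is (7, -3) and (5, -9) with Euclidean distance 6.3246. For 4 points, brute-force pairwise comparison is shown above. For large n, the divide-and-conquer algorithm (sort by x, recurse on halves, check the dividing strip) achieves O(n log n).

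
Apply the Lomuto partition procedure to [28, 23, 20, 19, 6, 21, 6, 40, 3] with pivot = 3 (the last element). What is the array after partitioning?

Lomuto partition with pivot = 3:

Initial array: [28, 23, 20, 19, 6, 21, 6, 40, 3]

arr[0]=28 > 3: no swap
arr[1]=23 > 3: no swap
arr[2]=20 > 3: no swap
arr[3]=19 > 3: no swap
arr[4]=6 > 3: no swap
arr[5]=21 > 3: no swap
arr[6]=6 > 3: no swap
arr[7]=40 > 3: no swap

Place pivot at position 0: [3, 23, 20, 19, 6, 21, 6, 40, 28]
Pivot position: 0

After partitioning with pivot 3, the array becomes [3, 23, 20, 19, 6, 21, 6, 40, 28]. The pivot is placed at index 0. All elements to the left of the pivot are <= 3, and all elements to the right are > 3.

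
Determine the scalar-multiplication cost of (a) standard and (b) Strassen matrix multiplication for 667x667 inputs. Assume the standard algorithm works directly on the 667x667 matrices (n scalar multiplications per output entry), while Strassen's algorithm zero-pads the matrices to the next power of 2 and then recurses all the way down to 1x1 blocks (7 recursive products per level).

Matrix multiplication for 667x667 matrices:

Strassen's algorithm requires power-of-2 dimensions. Pad 667x667 to 1024x1024 (next power of 2).

Standard algorithm: 667^3 = 296740963 multiplications
Strassen's algorithm: 7^(log2(1024)) = 7^10 = 282475249 multiplications
Savings: 296740963 - 282475249 = 14265714 multiplications

Standard: 296740963 multiplications (667^3). Strassen: 282475249 multiplications (7^10, after padding to 1024x1024). Strassen reduces 8 recursive multiplications to 7 at each level.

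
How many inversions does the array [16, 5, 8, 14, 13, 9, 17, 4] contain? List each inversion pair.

Finding inversions in [16, 5, 8, 14, 13, 9, 17, 4]:

(0, 1): arr[0]=16 > arr[1]=5
(0, 2): arr[0]=16 > arr[2]=8
(0, 3): arr[0]=16 > arr[3]=14
(0, 4): arr[0]=16 > arr[4]=13
(0, 5): arr[0]=16 > arr[5]=9
(0, 7): arr[0]=16 > arr[7]=4
(1, 7): arr[1]=5 > arr[7]=4
(2, 7): arr[2]=8 > arr[7]=4
(3, 4): arr[3]=14 > arr[4]=13
(3, 5): arr[3]=14 > arr[5]=9
(3, 7): arr[3]=14 > arr[7]=4
(4, 5): arr[4]=13 > arr[5]=9
(4, 7): arr[4]=13 > arr[7]=4
(5, 7): arr[5]=9 > arr[7]=4
(6, 7): arr[6]=17 > arr[7]=4

Total inversions: 15

The array has 15 inversion(s): (0,1), (0,2), (0,3), (0,4), (0,5), (0,7), (1,7), (2,7), (3,4), (3,5), (3,7), (4,5), (4,7), (5,7), (6,7). Each pair (i,j) satisfies i < j and arr[i] > arr[j].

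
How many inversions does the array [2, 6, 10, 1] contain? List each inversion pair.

Finding inversions in [2, 6, 10, 1]:

(0, 3): arr[0]=2 > arr[3]=1
(1, 3): arr[1]=6 > arr[3]=1
(2, 3): arr[2]=10 > arr[3]=1

Total inversions: 3

The array has 3 inversion(s): (0,3), (1,3), (2,3). Each pair (i,j) satisfies i < j and arr[i] > arr[j].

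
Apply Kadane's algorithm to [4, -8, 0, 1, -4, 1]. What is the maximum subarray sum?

Using Kadane's algorithm on [4, -8, 0, 1, -4, 1]:

Scanning through the array:
Position 1 (value -8): max_ending_here = -4, max_so_far = 4
Position 2 (value 0): max_ending_here = 0, max_so_far = 4
Position 3 (value 1): max_ending_here = 1, max_so_far = 4
Position 4 (value -4): max_ending_here = -3, max_so_far = 4
Position 5 (value 1): max_ending_here = 1, max_so_far = 4

Maximum subarray: [4]
Maximum sum: 4

The maximum subarray is [4] with sum 4. This subarray runs from index 0 to index 0.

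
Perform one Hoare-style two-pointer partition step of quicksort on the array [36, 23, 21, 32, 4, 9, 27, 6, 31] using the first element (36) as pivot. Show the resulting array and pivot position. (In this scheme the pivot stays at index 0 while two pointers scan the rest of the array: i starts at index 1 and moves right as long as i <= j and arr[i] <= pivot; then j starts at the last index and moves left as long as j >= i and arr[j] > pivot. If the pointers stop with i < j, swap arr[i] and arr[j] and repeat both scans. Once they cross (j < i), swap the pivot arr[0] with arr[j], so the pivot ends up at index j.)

Hoare-style two-pointer partition with pivot = 36:

Initial array: [36, 23, 21, 32, 4, 9, 27, 6, 31]

Pointers start at i = 1, j = 8.
i ends at 9, j ends at 8: the pointers have crossed (j < i), so scanning stops.

Swap pivot arr[0] with arr[8] to place pivot at position 8: [31, 23, 21, 32, 4, 9, 27, 6, 36]
Pivot position: 8

After partitioning with pivot 36, the array becomes [31, 23, 21, 32, 4, 9, 27, 6, 36]. The pivot is placed at index 8. All elements to the left of the pivot are <= 36, and all elements to the right are > 36.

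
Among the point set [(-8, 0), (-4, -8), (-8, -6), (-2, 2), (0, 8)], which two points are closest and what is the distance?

Computing all pairwise distances among 5 points:

d((-8, 0), (-4, -8)) = 8.9443
d((-8, 0), (-8, -6)) = 6.0
d((-8, 0), (-2, 2)) = 6.3246
d((-8, 0), (0, 8)) = 11.3137
d((-4, -8), (-8, -6)) = 4.4721 <-- minimum
d((-4, -8), (-2, 2)) = 10.198
d((-4, -8), (0, 8)) = 16.4924
d((-8, -6), (-2, 2)) = 10.0
d((-8, -6), (0, 8)) = 16.1245
d((-2, 2), (0, 8)) = 6.3246

Closest pair: (-4, -8) and (-8, -6) with distance 4.4721

The closest pair is (-4, -8) and (-8, -6) with Euclidean distance 4.4721. For 5 points, brute-force pairwise comparison is shown above. For large n, the divide-and-conquer algorithm (sort by x, recurse on halves, check the dividing strip) achieves O(n log n).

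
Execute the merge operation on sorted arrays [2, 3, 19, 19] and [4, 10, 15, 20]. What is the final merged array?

Merging process:

Compare 2 vs 4: take 2 from left. Merged: [2]
Compare 3 vs 4: take 3 from left. Merged: [2, 3]
Compare 19 vs 4: take 4 from right. Merged: [2, 3, 4]
Compare 19 vs 10: take 10 from right. Merged: [2, 3, 4, 10]
Compare 19 vs 15: take 15 from right. Merged: [2, 3, 4, 10, 15]
Compare 19 vs 20: take 19 from left. Merged: [2, 3, 4, 10, 15, 19]
Compare 19 vs 20: take 19 from left. Merged: [2, 3, 4, 10, 15, 19, 19]
Append remaining from right: [20]. Merged: [2, 3, 4, 10, 15, 19, 19, 20]

Final merged array: [2, 3, 4, 10, 15, 19, 19, 20]
Total comparisons: 7

The merged array is [2, 3, 4, 10, 15, 19, 19, 20], requiring 7 comparisons. The merge step runs in O(n) time where n is the total number of elements.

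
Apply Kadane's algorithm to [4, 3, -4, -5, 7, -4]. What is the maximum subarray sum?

Using Kadane's algorithm on [4, 3, -4, -5, 7, -4]:

Scanning through the array:
Position 1 (value 3): max_ending_here = 7, max_so_far = 7
Position 2 (value -4): max_ending_here = 3, max_so_far = 7
Position 3 (value -5): max_ending_here = -2, max_so_far = 7
Position 4 (value 7): max_ending_here = 7, max_so_far = 7
Position 5 (value -4): max_ending_here = 3, max_so_far = 7

Maximum subarray: [4, 3]
Maximum sum: 7

The maximum subarray is [4, 3] with sum 7. This subarray runs from index 0 to index 1.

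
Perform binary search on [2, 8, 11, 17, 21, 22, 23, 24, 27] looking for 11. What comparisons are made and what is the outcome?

Binary search for 11 in [2, 8, 11, 17, 21, 22, 23, 24, 27]:

lo=0, hi=8, mid=4, arr[mid]=21 -> 21 > 11, search left half
lo=0, hi=3, mid=1, arr[mid]=8 -> 8 < 11, search right half
lo=2, hi=3, mid=2, arr[mid]=11 -> Found target at index 2!

Binary search finds 11 at index 2 after 3 comparisons. The search repeatedly halves the search space by comparing with the middle element.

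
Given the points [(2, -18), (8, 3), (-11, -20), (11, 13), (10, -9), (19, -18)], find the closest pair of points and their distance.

Computing all pairwise distances among 6 points:

d((2, -18), (8, 3)) = 21.8403
d((2, -18), (-11, -20)) = 13.1529
d((2, -18), (11, 13)) = 32.28
d((2, -18), (10, -9)) = 12.0416
d((2, -18), (19, -18)) = 17.0
d((8, 3), (-11, -20)) = 29.8329
d((8, 3), (11, 13)) = 10.4403 <-- minimum
d((8, 3), (10, -9)) = 12.1655
d((8, 3), (19, -18)) = 23.7065
d((-11, -20), (11, 13)) = 39.6611
d((-11, -20), (10, -9)) = 23.7065
d((-11, -20), (19, -18)) = 30.0666
d((11, 13), (10, -9)) = 22.0227
d((11, 13), (19, -18)) = 32.0156
d((10, -9), (19, -18)) = 12.7279

Closest pair: (8, 3) and (11, 13) with distance 10.4403

The closest pair is (8, 3) and (11, 13) with Euclidean distance 10.4403. For 6 points, brute-force pairwise comparison is shown above. For large n, the divide-and-conquer algorithm (sort by x, recurse on halves, check the dividing strip) achieves O(n log n).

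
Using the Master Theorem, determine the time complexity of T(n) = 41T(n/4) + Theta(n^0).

Master Theorem for T(n) = 41T(n/4) + O(n^0):

a = 41, b = 4, c = 0
log_b(a) = log_4(41) = 2.6788

Case 1: c = 0 < log_4(41) = 2.6788
T(n) = O(n^(log_4 41))

For T(n) = 41T(n/4) + O(n^0): log_4(41) = 2.6788. This is Case 1 of the Master Theorem (c < log_b(a), work dominated by leaves), giving O(n^(log_4 41)).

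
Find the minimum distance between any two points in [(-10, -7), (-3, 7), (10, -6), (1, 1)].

Computing all pairwise distances among 4 points:

d((-10, -7), (-3, 7)) = 15.6525
d((-10, -7), (10, -6)) = 20.025
d((-10, -7), (1, 1)) = 13.6015
d((-3, 7), (10, -6)) = 18.3848
d((-3, 7), (1, 1)) = 7.2111 <-- minimum
d((10, -6), (1, 1)) = 11.4018

Closest pair: (-3, 7) and (1, 1) with distance 7.2111

The closest pair is (-3, 7) and (1, 1) with Euclidean distance 7.2111. For 4 points, brute-force pairwise comparison is shown above. For large n, the divide-and-conquer algorithm (sort by x, recurse on halves, check the dividing strip) achieves O(n log n).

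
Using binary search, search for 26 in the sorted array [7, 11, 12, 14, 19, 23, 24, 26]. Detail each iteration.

Binary search for 26 in [7, 11, 12, 14, 19, 23, 24, 26]:

lo=0, hi=7, mid=3, arr[mid]=14 -> 14 < 26, search right half
lo=4, hi=7, mid=5, arr[mid]=23 -> 23 < 26, search right half
lo=6, hi=7, mid=6, arr[mid]=24 -> 24 < 26, search right half
lo=7, hi=7, mid=7, arr[mid]=26 -> Found target at index 7!

Binary search finds 26 at index 7 after 4 comparisons. The search repeatedly halves the search space by comparing with the middle element.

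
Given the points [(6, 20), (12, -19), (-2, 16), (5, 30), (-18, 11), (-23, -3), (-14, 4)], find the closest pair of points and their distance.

Computing all pairwise distances among 7 points:

d((6, 20), (12, -19)) = 39.4588
d((6, 20), (-2, 16)) = 8.9443
d((6, 20), (5, 30)) = 10.0499
d((6, 20), (-18, 11)) = 25.632
d((6, 20), (-23, -3)) = 37.0135
d((6, 20), (-14, 4)) = 25.6125
d((12, -19), (-2, 16)) = 37.6962
d((12, -19), (5, 30)) = 49.4975
d((12, -19), (-18, 11)) = 42.4264
d((12, -19), (-23, -3)) = 38.4838
d((12, -19), (-14, 4)) = 34.7131
d((-2, 16), (5, 30)) = 15.6525
d((-2, 16), (-18, 11)) = 16.7631
d((-2, 16), (-23, -3)) = 28.3196
d((-2, 16), (-14, 4)) = 16.9706
d((5, 30), (-18, 11)) = 29.8329
d((5, 30), (-23, -3)) = 43.2782
d((5, 30), (-14, 4)) = 32.2025
d((-18, 11), (-23, -3)) = 14.8661
d((-18, 11), (-14, 4)) = 8.0623 <-- minimum
d((-23, -3), (-14, 4)) = 11.4018

Closest pair: (-18, 11) and (-14, 4) with distance 8.0623

The closest pair is (-18, 11) and (-14, 4) with Euclidean distance 8.0623. For 7 points, brute-force pairwise comparison is shown above. For large n, the divide-and-conquer algorithm (sort by x, recurse on halves, check the dividing strip) achieves O(n log n).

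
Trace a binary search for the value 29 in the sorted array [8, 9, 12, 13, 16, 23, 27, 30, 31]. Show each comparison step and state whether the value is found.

Binary search for 29 in [8, 9, 12, 13, 16, 23, 27, 30, 31]:

lo=0, hi=8, mid=4, arr[mid]=16 -> 16 < 29, search right half
lo=5, hi=8, mid=6, arr[mid]=27 -> 27 < 29, search right half
lo=7, hi=8, mid=7, arr[mid]=30 -> 30 > 29, search left half
lo=7 > hi=6, target 29 not found

Binary search determines that 29 is not in the array after 3 comparisons. The search space was exhausted without finding the target.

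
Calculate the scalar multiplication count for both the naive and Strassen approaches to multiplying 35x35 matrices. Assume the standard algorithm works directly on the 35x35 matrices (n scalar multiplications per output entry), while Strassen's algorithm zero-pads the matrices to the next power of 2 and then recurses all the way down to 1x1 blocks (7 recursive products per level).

Matrix multiplication for 35x35 matrices:

Strassen's algorithm requires power-of-2 dimensions. Pad 35x35 to 64x64 (next power of 2).

Standard algorithm: 35^3 = 42875 multiplications
Strassen's algorithm: 7^(log2(64)) = 7^6 = 117649 multiplications
Difference: 42875 - 117649 = -74774 (Strassen uses MORE here due to padding overhead — for small or just-over-power-of-2 n, padding can outweigh the per-level savings)

Standard: 42875 multiplications (35^3). Strassen: 117649 multiplications (7^6, after padding to 64x64). Strassen reduces 8 recursive multiplications to 7 at each level.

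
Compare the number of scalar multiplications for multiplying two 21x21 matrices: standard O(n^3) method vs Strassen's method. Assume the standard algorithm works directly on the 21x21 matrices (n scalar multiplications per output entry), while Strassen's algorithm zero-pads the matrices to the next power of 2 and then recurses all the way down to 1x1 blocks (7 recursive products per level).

Matrix multiplication for 21x21 matrices:

Strassen's algorithm requires power-of-2 dimensions. Pad 21x21 to 32x32 (next power of 2).

Standard algorithm: 21^3 = 9261 multiplications
Strassen's algorithm: 7^(log2(32)) = 7^5 = 16807 multiplications
Difference: 9261 - 16807 = -7546 (Strassen uses MORE here due to padding overhead — for small or just-over-power-of-2 n, padding can outweigh the per-level savings)

Standard: 9261 multiplications (21^3). Strassen: 16807 multiplications (7^5, after padding to 32x32). Strassen reduces 8 recursive multiplications to 7 at each level.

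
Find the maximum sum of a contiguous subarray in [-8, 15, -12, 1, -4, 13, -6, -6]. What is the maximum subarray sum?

Using Kadane's algorithm on [-8, 15, -12, 1, -4, 13, -6, -6]:

Scanning through the array:
Position 1 (value 15): max_ending_here = 15, max_so_far = 15
Position 2 (value -12): max_ending_here = 3, max_so_far = 15
Position 3 (value 1): max_ending_here = 4, max_so_far = 15
Position 4 (value -4): max_ending_here = 0, max_so_far = 15
Position 5 (value 13): max_ending_here = 13, max_so_far = 15
Position 6 (value -6): max_ending_here = 7, max_so_far = 15
Position 7 (value -6): max_ending_here = 1, max_so_far = 15

Maximum subarray: [15]
Maximum sum: 15

The maximum subarray is [15] with sum 15. This subarray runs from index 1 to index 1.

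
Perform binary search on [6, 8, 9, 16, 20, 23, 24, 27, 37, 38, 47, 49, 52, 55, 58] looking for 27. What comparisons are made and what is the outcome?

Binary search for 27 in [6, 8, 9, 16, 20, 23, 24, 27, 37, 38, 47, 49, 52, 55, 58]:

lo=0, hi=14, mid=7, arr[mid]=27 -> Found target at index 7!

Binary search finds 27 at index 7 after 1 comparisons. The search repeatedly halves the search space by comparing with the middle element.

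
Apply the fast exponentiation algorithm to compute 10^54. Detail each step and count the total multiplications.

Computing 10^54 by squaring (build up from 10^1; each line after the first costs one multiplication):

10^1 = 10
10^2 = (10^1)^2 = 10^2 = 100
10^3 = 10 * 10^2 = 10 * 100 = 1000
10^6 = (10^3)^2 = 1000^2 = 1000000
10^12 = (10^6)^2 = 1000000^2 = 1000000000000
10^13 = 10 * 10^12 = 10 * 1000000000000 = 10000000000000
10^26 = (10^13)^2 = 10000000000000^2 = 100000000000000000000000000
10^27 = 10 * 10^26 = 10 * 100000000000000000000000000 = 1000000000000000000000000000
10^54 = (10^27)^2 = 1000000000000000000000000000^2 = 1000000000000000000000000000000000000000000000000000000

Result: 1000000000000000000000000000000000000000000000000000000
Multiplications needed: 8 (8 lines after 10^1)

10^54 = 1000000000000000000000000000000000000000000000000000000. Using exponentiation by squaring, this requires 8 multiplications. The key idea: if the exponent is even, square the half-power; if odd, multiply by the base once.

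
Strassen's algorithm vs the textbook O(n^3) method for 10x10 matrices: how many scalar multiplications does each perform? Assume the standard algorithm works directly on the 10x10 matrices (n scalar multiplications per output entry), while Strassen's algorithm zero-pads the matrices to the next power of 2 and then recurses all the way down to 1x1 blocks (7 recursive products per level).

Matrix multiplication for 10x10 matrices:

Strassen's algorithm requires power-of-2 dimensions. Pad 10x10 to 16x16 (next power of 2).

Standard algorithm: 10^3 = 1000 multiplications
Strassen's algorithm: 7^(log2(16)) = 7^4 = 2401 multiplications
Difference: 1000 - 2401 = -1401 (Strassen uses MORE here due to padding overhead — for small or just-over-power-of-2 n, padding can outweigh the per-level savings)

Standard: 1000 multiplications (10^3). Strassen: 2401 multiplications (7^4, after padding to 16x16). Strassen reduces 8 recursive multiplications to 7 at each level.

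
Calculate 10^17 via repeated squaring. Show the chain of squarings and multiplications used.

Computing 10^17 by squaring (build up from 10^1; each line after the first costs one multiplication):

10^1 = 10
10^2 = (10^1)^2 = 10^2 = 100
10^4 = (10^2)^2 = 100^2 = 10000
10^8 = (10^4)^2 = 10000^2 = 100000000
10^16 = (10^8)^2 = 100000000^2 = 10000000000000000
10^17 = 10 * 10^16 = 10 * 10000000000000000 = 100000000000000000

Result: 100000000000000000
Multiplications needed: 5 (5 lines after 10^1)

10^17 = 100000000000000000. Using exponentiation by squaring, this requires 5 multiplications. The key idea: if the exponent is even, square the half-power; if odd, multiply by the base once.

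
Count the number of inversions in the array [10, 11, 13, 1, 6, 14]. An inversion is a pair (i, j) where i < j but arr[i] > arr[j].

Finding inversions in [10, 11, 13, 1, 6, 14]:

(0, 3): arr[0]=10 > arr[3]=1
(0, 4): arr[0]=10 > arr[4]=6
(1, 3): arr[1]=11 > arr[3]=1
(1, 4): arr[1]=11 > arr[4]=6
(2, 3): arr[2]=13 > arr[3]=1
(2, 4): arr[2]=13 > arr[4]=6

Total inversions: 6

The array has 6 inversion(s): (0,3), (0,4), (1,3), (1,4), (2,3), (2,4). Each pair (i,j) satisfies i < j and arr[i] > arr[j].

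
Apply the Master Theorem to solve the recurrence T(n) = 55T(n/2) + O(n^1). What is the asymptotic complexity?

Master Theorem for T(n) = 55T(n/2) + O(n^1):

a = 55, b = 2, c = 1
log_b(a) = log_2(55) = 5.7814

Case 1: c = 1 < log_2(55) = 5.7814
T(n) = O(n^(log_2 55))

For T(n) = 55T(n/2) + O(n^1): log_2(55) = 5.7814. This is Case 1 of the Master Theorem (c < log_b(a), work dominated by leaves), giving O(n^(log_2 55)).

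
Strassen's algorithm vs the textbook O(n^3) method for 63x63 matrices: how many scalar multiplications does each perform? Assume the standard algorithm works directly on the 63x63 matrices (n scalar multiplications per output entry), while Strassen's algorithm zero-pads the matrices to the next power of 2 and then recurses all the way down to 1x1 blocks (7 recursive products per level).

Matrix multiplication for 63x63 matrices:

Strassen's algorithm requires power-of-2 dimensions. Pad 63x63 to 64x64 (next power of 2).

Standard algorithm: 63^3 = 250047 multiplications
Strassen's algorithm: 7^(log2(64)) = 7^6 = 117649 multiplications
Savings: 250047 - 117649 = 132398 multiplications

Standard: 250047 multiplications (63^3). Strassen: 117649 multiplications (7^6, after padding to 64x64). Strassen reduces 8 recursive multiplications to 7 at each level.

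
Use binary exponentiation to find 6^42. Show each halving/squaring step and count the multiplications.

Computing 6^42 by squaring (build up from 6^1; each line after the first costs one multiplication):

6^1 = 6
6^2 = (6^1)^2 = 6^2 = 36
6^4 = (6^2)^2 = 36^2 = 1296
6^5 = 6 * 6^4 = 6 * 1296 = 7776
6^10 = (6^5)^2 = 7776^2 = 60466176
6^20 = (6^10)^2 = 60466176^2 = 3656158440062976
6^21 = 6 * 6^20 = 6 * 3656158440062976 = 21936950640377856
6^42 = (6^21)^2 = 21936950640377856^2 = 481229803398374426442198455156736

Result: 481229803398374426442198455156736
Multiplications needed: 7 (7 lines after 6^1)

6^42 = 481229803398374426442198455156736. Using exponentiation by squaring, this requires 7 multiplications. The key idea: if the exponent is even, square the half-power; if odd, multiply by the base once.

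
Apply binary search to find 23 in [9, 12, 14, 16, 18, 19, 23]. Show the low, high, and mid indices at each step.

Binary search for 23 in [9, 12, 14, 16, 18, 19, 23]:

lo=0, hi=6, mid=3, arr[mid]=16 -> 16 < 23, search right half
lo=4, hi=6, mid=5, arr[mid]=19 -> 19 < 23, search right half
lo=6, hi=6, mid=6, arr[mid]=23 -> Found target at index 6!

Binary search finds 23 at index 6 after 3 comparisons. The search repeatedly halves the search space by comparing with the middle element.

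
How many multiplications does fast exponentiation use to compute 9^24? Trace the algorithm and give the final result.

Computing 9^24 by squaring (build up from 9^1; each line after the first costs one multiplication):

9^1 = 9
9^2 = (9^1)^2 = 9^2 = 81
9^3 = 9 * 9^2 = 9 * 81 = 729
9^6 = (9^3)^2 = 729^2 = 531441
9^12 = (9^6)^2 = 531441^2 = 282429536481
9^24 = (9^12)^2 = 282429536481^2 = 79766443076872509863361

Result: 79766443076872509863361
Multiplications needed: 5 (5 lines after 9^1)

9^24 = 79766443076872509863361. Using exponentiation by squaring, this requires 5 multiplications. The key idea: if the exponent is even, square the half-power; if odd, multiply by the base once.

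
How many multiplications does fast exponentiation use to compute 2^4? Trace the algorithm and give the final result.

Computing 2^4 by squaring (build up from 2^1; each line after the first costs one multiplication):

2^1 = 2
2^2 = (2^1)^2 = 2^2 = 4
2^4 = (2^2)^2 = 4^2 = 16

Result: 16
Multiplications needed: 2 (2 lines after 2^1)

2^4 = 16. Using exponentiation by squaring, this requires 2 multiplications. The key idea: if the exponent is even, square the half-power; if odd, multiply by the base once.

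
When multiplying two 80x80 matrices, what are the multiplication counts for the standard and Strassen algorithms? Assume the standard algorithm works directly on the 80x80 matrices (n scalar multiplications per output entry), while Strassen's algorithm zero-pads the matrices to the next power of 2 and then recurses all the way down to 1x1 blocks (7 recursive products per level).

Matrix multiplication for 80x80 matrices:

Strassen's algorithm requires power-of-2 dimensions. Pad 80x80 to 128x128 (next power of 2).

Standard algorithm: 80^3 = 512000 multiplications
Strassen's algorithm: 7^(log2(128)) = 7^7 = 823543 multiplications
Difference: 512000 - 823543 = -311543 (Strassen uses MORE here due to padding overhead — for small or just-over-power-of-2 n, padding can outweigh the per-level savings)

Standard: 512000 multiplications (80^3). Strassen: 823543 multiplications (7^7, after padding to 128x128). Strassen reduces 8 recursive multiplications to 7 at each level.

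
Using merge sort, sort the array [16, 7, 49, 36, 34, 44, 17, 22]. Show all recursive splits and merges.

Merge sort trace:

Split: [16, 7, 49, 36, 34, 44, 17, 22] -> [16, 7, 49, 36] and [34, 44, 17, 22]
  Split: [16, 7, 49, 36] -> [16, 7] and [49, 36]
    Split: [16, 7] -> [16] and [7]
    Merge: [16] + [7] -> [7, 16]
    Split: [49, 36] -> [49] and [36]
    Merge: [49] + [36] -> [36, 49]
  Merge: [7, 16] + [36, 49] -> [7, 16, 36, 49]
  Split: [34, 44, 17, 22] -> [34, 44] and [17, 22]
    Split: [34, 44] -> [34] and [44]
    Merge: [34] + [44] -> [34, 44]
    Split: [17, 22] -> [17] and [22]
    Merge: [17] + [22] -> [17, 22]
  Merge: [34, 44] + [17, 22] -> [17, 22, 34, 44]
Merge: [7, 16, 36, 49] + [17, 22, 34, 44] -> [7, 16, 17, 22, 34, 36, 44, 49]

Final sorted array: [7, 16, 17, 22, 34, 36, 44, 49]

The merge sort proceeds by recursively splitting the array and merging sorted halves.
After all merges, the sorted array is [7, 16, 17, 22, 34, 36, 44, 49].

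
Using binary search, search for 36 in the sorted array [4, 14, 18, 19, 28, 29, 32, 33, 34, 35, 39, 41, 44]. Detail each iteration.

Binary search for 36 in [4, 14, 18, 19, 28, 29, 32, 33, 34, 35, 39, 41, 44]:

lo=0, hi=12, mid=6, arr[mid]=32 -> 32 < 36, search right half
lo=7, hi=12, mid=9, arr[mid]=35 -> 35 < 36, search right half
lo=10, hi=12, mid=11, arr[mid]=41 -> 41 > 36, search left half
lo=10, hi=10, mid=10, arr[mid]=39 -> 39 > 36, search left half
lo=10 > hi=9, target 36 not found

Binary search determines that 36 is not in the array after 4 comparisons. The search space was exhausted without finding the target.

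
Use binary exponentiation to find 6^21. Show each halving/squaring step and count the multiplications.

Computing 6^21 by squaring (build up from 6^1; each line after the first costs one multiplication):

6^1 = 6
6^2 = (6^1)^2 = 6^2 = 36
6^4 = (6^2)^2 = 36^2 = 1296
6^5 = 6 * 6^4 = 6 * 1296 = 7776
6^10 = (6^5)^2 = 7776^2 = 60466176
6^20 = (6^10)^2 = 60466176^2 = 3656158440062976
6^21 = 6 * 6^20 = 6 * 3656158440062976 = 21936950640377856

Result: 21936950640377856
Multiplications needed: 6 (6 lines after 6^1)

6^21 = 21936950640377856. Using exponentiation by squaring, this requires 6 multiplications. The key idea: if the exponent is even, square the half-power; if odd, multiply by the base once.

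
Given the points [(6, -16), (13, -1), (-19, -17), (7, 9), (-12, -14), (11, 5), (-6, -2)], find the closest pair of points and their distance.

Computing all pairwise distances among 7 points:

d((6, -16), (13, -1)) = 16.5529
d((6, -16), (-19, -17)) = 25.02
d((6, -16), (7, 9)) = 25.02
d((6, -16), (-12, -14)) = 18.1108
d((6, -16), (11, 5)) = 21.587
d((6, -16), (-6, -2)) = 18.4391
d((13, -1), (-19, -17)) = 35.7771
d((13, -1), (7, 9)) = 11.6619
d((13, -1), (-12, -14)) = 28.178
d((13, -1), (11, 5)) = 6.3246
d((13, -1), (-6, -2)) = 19.0263
d((-19, -17), (7, 9)) = 36.7696
d((-19, -17), (-12, -14)) = 7.6158
d((-19, -17), (11, 5)) = 37.2022
d((-19, -17), (-6, -2)) = 19.8494
d((7, 9), (-12, -14)) = 29.8329
d((7, 9), (11, 5)) = 5.6569 <-- minimum
d((7, 9), (-6, -2)) = 17.0294
d((-12, -14), (11, 5)) = 29.8329
d((-12, -14), (-6, -2)) = 13.4164
d((11, 5), (-6, -2)) = 18.3848

Closest pair: (7, 9) and (11, 5) with distance 5.6569

The closest pair is (7, 9) and (11, 5) with Euclidean distance 5.6569. For 7 points, brute-force pairwise comparison is shown above. For large n, the divide-and-conquer algorithm (sort by x, recurse on halves, check the dividing strip) achieves O(n log n).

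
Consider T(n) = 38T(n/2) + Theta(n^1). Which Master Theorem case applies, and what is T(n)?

Master Theorem for T(n) = 38T(n/2) + O(n^1):

a = 38, b = 2, c = 1
log_b(a) = log_2(38) = 5.2479

Case 1: c = 1 < log_2(38) = 5.2479
T(n) = O(n^(log_2 38))

For T(n) = 38T(n/2) + O(n^1): log_2(38) = 5.2479. This is Case 1 of the Master Theorem (c < log_b(a), work dominated by leaves), giving O(n^(log_2 38)).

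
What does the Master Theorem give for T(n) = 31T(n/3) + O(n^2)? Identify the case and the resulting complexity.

Master Theorem for T(n) = 31T(n/3) + O(n^2):

a = 31, b = 3, c = 2
log_b(a) = log_3(31) = 3.1257

Case 1: c = 2 < log_3(31) = 3.1257
T(n) = O(n^(log_3 31))

For T(n) = 31T(n/3) + O(n^2): log_3(31) = 3.1257. This is Case 1 of the Master Theorem (c < log_b(a), work dominated by leaves), giving O(n^(log_3 31)).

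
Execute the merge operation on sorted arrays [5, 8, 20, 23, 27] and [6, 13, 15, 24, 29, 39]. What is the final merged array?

Merging process:

Compare 5 vs 6: take 5 from left. Merged: [5]
Compare 8 vs 6: take 6 from right. Merged: [5, 6]
Compare 8 vs 13: take 8 from left. Merged: [5, 6, 8]
Compare 20 vs 13: take 13 from right. Merged: [5, 6, 8, 13]
Compare 20 vs 15: take 15 from right. Merged: [5, 6, 8, 13, 15]
Compare 20 vs 24: take 20 from left. Merged: [5, 6, 8, 13, 15, 20]
Compare 23 vs 24: take 23 from left. Merged: [5, 6, 8, 13, 15, 20, 23]
Compare 27 vs 24: take 24 from right. Merged: [5, 6, 8, 13, 15, 20, 23, 24]
Compare 27 vs 29: take 27 from left. Merged: [5, 6, 8, 13, 15, 20, 23, 24, 27]
Append remaining from right: [29, 39]. Merged: [5, 6, 8, 13, 15, 20, 23, 24, 27, 29, 39]

Final merged array: [5, 6, 8, 13, 15, 20, 23, 24, 27, 29, 39]
Total comparisons: 9

The merged array is [5, 6, 8, 13, 15, 20, 23, 24, 27, 29, 39], requiring 9 comparisons. The merge step runs in O(n) time where n is the total number of elements.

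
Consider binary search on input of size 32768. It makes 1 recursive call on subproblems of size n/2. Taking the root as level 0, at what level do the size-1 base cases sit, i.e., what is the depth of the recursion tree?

For divide and conquer with division factor 2:

Problem sizes at each level:
Level 0: 32768
Level 1: 16384
Level 2: 8192
Level 3: 4096
Level 4: 2048
Level 5: 1024
Level 6: 512
Level 7: 256
Level 8: 128
Level 9: 64
Level 10: 32
Level 11: 16
Level 12: 8
Level 13: 4
Level 14: 2
Level 15: 1

The root is level 0 and the size-1 base case is level 15 (the tree spans levels 0 through 15, i.e. 16 levels counting the root), so the depth is the number of divisions: log_2(32768) = 15

The recursion tree depth is log_2(32768) = 15. At each level, the problem size is divided by 2, so it takes 15 divisions to reduce to a base case of size 1. The algorithm makes 1 recursive call at each level.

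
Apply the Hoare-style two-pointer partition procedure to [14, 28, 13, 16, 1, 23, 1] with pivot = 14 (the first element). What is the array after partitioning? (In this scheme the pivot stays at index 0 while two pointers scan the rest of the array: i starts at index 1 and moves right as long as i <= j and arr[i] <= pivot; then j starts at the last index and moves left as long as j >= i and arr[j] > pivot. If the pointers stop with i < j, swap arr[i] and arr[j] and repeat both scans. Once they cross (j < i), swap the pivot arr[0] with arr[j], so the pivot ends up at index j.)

Hoare-style two-pointer partition with pivot = 14:

Initial array: [14, 28, 13, 16, 1, 23, 1]

Pointers start at i = 1, j = 6.
i stops at index 1 (arr[1]=28 > 14), j stops at index 6 (arr[6]=1 <= 14): swap arr[1] and arr[6], array becomes [14, 1, 13, 16, 1, 23, 28]
i stops at index 3 (arr[3]=16 > 14), j stops at index 4 (arr[4]=1 <= 14): swap arr[3] and arr[4], array becomes [14, 1, 13, 1, 16, 23, 28]
i ends at 4, j ends at 3: the pointers have crossed (j < i), so scanning stops.

Swap pivot arr[0] with arr[3] to place pivot at position 3: [1, 1, 13, 14, 16, 23, 28]
Pivot position: 3

After partitioning with pivot 14, the array becomes [1, 1, 13, 14, 16, 23, 28]. The pivot is placed at index 3. All elements to the left of the pivot are <= 14, and all elements to the right are > 14.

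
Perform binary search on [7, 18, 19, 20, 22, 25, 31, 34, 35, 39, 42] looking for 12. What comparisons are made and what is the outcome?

Binary search for 12 in [7, 18, 19, 20, 22, 25, 31, 34, 35, 39, 42]:

lo=0, hi=10, mid=5, arr[mid]=25 -> 25 > 12, search left half
lo=0, hi=4, mid=2, arr[mid]=19 -> 19 > 12, search left half
lo=0, hi=1, mid=0, arr[mid]=7 -> 7 < 12, search right half
lo=1, hi=1, mid=1, arr[mid]=18 -> 18 > 12, search left half
lo=1 > hi=0, target 12 not found

Binary search determines that 12 is not in the array after 4 comparisons. The search space was exhausted without finding the target.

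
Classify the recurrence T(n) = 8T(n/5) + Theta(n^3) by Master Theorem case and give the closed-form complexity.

Master Theorem for T(n) = 8T(n/5) + O(n^3):

a = 8, b = 5, c = 3
log_b(a) = log_5(8) = 1.2920

Case 3: c = 3 > log_5(8) = 1.2920
T(n) = O(n^3) = O(n^3)

For T(n) = 8T(n/5) + O(n^3): log_5(8) = 1.2920. This is Case 3 of the Master Theorem (c > log_b(a), work dominated by root), giving O(n^3).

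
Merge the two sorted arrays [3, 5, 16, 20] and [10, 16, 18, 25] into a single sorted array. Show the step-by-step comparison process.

Merging process:

Compare 3 vs 10: take 3 from left. Merged: [3]
Compare 5 vs 10: take 5 from left. Merged: [3, 5]
Compare 16 vs 10: take 10 from right. Merged: [3, 5, 10]
Compare 16 vs 16: take 16 from left. Merged: [3, 5, 10, 16]
Compare 20 vs 16: take 16 from right. Merged: [3, 5, 10, 16, 16]
Compare 20 vs 18: take 18 from right. Merged: [3, 5, 10, 16, 16, 18]
Compare 20 vs 25: take 20 from left. Merged: [3, 5, 10, 16, 16, 18, 20]
Append remaining from right: [25]. Merged: [3, 5, 10, 16, 16, 18, 20, 25]

Final merged array: [3, 5, 10, 16, 16, 18, 20, 25]
Total comparisons: 7

The merged array is [3, 5, 10, 16, 16, 18, 20, 25], requiring 7 comparisons. The merge step runs in O(n) time where n is the total number of elements.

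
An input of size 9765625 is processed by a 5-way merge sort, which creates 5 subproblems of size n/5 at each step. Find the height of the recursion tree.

For divide and conquer with division factor 5:

Problem sizes at each level:
Level 0: 9765625
Level 1: 1953125
Level 2: 390625
Level 3: 78125
Level 4: 15625
Level 5: 3125
Level 6: 625
Level 7: 125
Level 8: 25
Level 9: 5
Level 10: 1

The root is level 0 and the size-1 base case is level 10 (the tree spans levels 0 through 10, i.e. 11 levels counting the root), so the depth is the number of divisions: log_5(9765625) = 10

The recursion tree depth is log_5(9765625) = 10. At each level, the problem size is divided by 5, so it takes 10 divisions to reduce to a base case of size 1. The algorithm makes 5 recursive calls at each level.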